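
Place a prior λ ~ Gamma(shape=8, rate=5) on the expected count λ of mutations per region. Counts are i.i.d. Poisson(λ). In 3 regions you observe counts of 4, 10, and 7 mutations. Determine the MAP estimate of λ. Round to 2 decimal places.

Σxᵢ = 4+10+7 = 21, with n = 3.
Posterior ∝ λ^7e^(−5λ) · λ^21e^(−3λ) = λ^28e^(−8λ), i.e. Gamma(shape=29, rate=8).
The mode of a Gamma(a, b) with a ≥ 1 (shape–rate) is (a−1)/b = 28/8 ≈ 3.50.

λ̂_MAP = 3.50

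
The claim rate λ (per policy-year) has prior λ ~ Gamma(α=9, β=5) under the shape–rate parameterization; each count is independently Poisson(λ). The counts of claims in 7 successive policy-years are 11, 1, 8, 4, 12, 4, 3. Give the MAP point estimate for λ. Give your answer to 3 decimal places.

Σxᵢ = 11+1+8+4+12+4+3 = 43, with n = 7.
Posterior ∝ λ^8e^(−5λ) · λ^43e^(−7λ) = λ^51e^(−12λ), i.e. Gamma(shape=52, rate=12).
The mode of a Gamma(a, b) with a ≥ 1 (shape–rate) is (a−1)/b = 51/12 ≈ 4.250.

λ̂_MAP = 4.250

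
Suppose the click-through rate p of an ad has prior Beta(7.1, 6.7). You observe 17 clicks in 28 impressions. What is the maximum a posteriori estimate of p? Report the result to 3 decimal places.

Prior: Beta(7.1, 6.7).
Data: 17 successes in 28 trials. The binomial likelihood contributes p^17(1−p)^11, so the posterior is Beta(7.1+17, 6.7+11) = Beta(24.1, 17.7).
For Beta(a, b) with a, b > 1 the mode is (a−1)/(a+b−2) = 23.1/39.8 ≈ 0.580.

p̂_MAP = 0.580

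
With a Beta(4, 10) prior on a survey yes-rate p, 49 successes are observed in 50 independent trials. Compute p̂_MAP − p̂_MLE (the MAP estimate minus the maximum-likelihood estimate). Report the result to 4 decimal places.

Posterior is Beta(53, 11); MAP = (53−1)/(64−2) = 52/62 ≈ 0.83871.
MLE ignores the prior: p̂_MLE = k/n = 49/50 ≈ 0.98000.
Difference = 52/62 − 49/50 = -219/1550 ≈ -0.1413.

MAP − MLE = -0.1413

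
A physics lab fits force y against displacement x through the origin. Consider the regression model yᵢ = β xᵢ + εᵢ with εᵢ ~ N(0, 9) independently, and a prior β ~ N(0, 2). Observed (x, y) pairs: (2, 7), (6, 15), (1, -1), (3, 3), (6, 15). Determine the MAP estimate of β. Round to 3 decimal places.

log p(β | y) = −Σ(yᵢ − βxᵢ)²/(2·9) − β²/(2·2) + const.
Setting the derivative to zero: Σxᵢ(yᵢ − βxᵢ)/9 − β/2 = 0, so β = Σxᵢyᵢ / (Σxᵢ² + σ²/τ²).
Σxᵢyᵢ = 2·7 + 6·15 + 1·(-1) + 3·3 + 6·15 = 202; Σxᵢ² = 86; σ²/τ² = 4.5.
β̂_MAP = 202 / (86 + 4.5) = 202/90.5 ≈ 2.232.

β̂_MAP = 2.232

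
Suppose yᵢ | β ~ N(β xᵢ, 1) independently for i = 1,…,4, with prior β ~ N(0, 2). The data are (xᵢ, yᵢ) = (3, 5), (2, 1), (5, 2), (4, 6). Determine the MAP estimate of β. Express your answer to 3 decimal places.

β̂_MAP = 0.936

log p(β | y) = −Σ(yᵢ − βxᵢ)²/(2·1) − β²/(2·2) + const.
Setting the derivative to zero: Σxᵢ(yᵢ − βxᵢ)/1 − β/2 = 0, so β = Σxᵢyᵢ / (Σxᵢ² + σ²/τ²).
Σxᵢyᵢ = 3·5 + 2·1 + 5·2 + 4·6 = 51; Σxᵢ² = 54; σ²/τ² = 0.5.
β̂_MAP = 51 / (54 + 0.5) = 51/54.5 ≈ 0.936.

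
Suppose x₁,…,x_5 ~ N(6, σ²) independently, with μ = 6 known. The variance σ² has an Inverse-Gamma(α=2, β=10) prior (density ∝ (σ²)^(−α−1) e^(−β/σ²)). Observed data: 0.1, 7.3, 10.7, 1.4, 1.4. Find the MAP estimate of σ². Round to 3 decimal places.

Sum of squared deviations about the known mean: SS = (0.1−6)² + (7.3−6)² + (10.7−6)² + (1.4−6)² + (1.4−6)² = 100.91.
The Normal likelihood contributes (σ²)^(−n/2) exp(−SS/(2σ²)), so the posterior is Inverse-Gamma(α + n/2, β + SS/2) = Inverse-Gamma(4.5, 60.455).
The mode of Inverse-Gamma(a, b) is b/(a+1) = 60.455/5.5 ≈ 10.992.

σ̂²_MAP = 10.992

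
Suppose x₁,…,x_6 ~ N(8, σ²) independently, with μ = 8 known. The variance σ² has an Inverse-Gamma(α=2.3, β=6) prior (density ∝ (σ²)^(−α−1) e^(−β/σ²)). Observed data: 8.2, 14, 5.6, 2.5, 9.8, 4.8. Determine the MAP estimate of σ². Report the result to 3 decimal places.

σ̂²_MAP = 7.740

Sum of squared deviations about the known mean: SS = (8.2−8)² + (14−8)² + (5.6−8)² + (2.5−8)² + (9.8−8)² + (4.8−8)² = 85.53.
The Normal likelihood contributes (σ²)^(−n/2) exp(−SS/(2σ²)), so the posterior is Inverse-Gamma(α + n/2, β + SS/2) = Inverse-Gamma(5.3, 48.765).
The mode of Inverse-Gamma(a, b) is b/(a+1) = 48.765/6.3 ≈ 7.740.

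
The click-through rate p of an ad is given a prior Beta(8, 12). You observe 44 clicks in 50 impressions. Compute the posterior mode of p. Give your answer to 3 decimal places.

Prior: Beta(8, 12).
Data: 44 successes in 50 trials. The binomial likelihood contributes p^44(1−p)^6, so the posterior is Beta(8+44, 12+6) = Beta(52, 18).
For Beta(a, b) with a, b > 1 the mode is (a−1)/(a+b−2) = 51/68 ≈ 0.750.

p̂_MAP = 0.750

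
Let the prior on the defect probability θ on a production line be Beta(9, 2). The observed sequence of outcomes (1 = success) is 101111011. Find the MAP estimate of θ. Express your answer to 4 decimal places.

Prior: Beta(9, 2).
Data: 7 successes in 9 trials (from the sequence). The binomial likelihood contributes θ^7(1−θ)^2, so the posterior is Beta(9+7, 2+2) = Beta(16, 4).
For Beta(a, b) with a, b > 1 the mode is (a−1)/(a+b−2) = 15/18 ≈ 0.8333.

θ̂_MAP = 0.8333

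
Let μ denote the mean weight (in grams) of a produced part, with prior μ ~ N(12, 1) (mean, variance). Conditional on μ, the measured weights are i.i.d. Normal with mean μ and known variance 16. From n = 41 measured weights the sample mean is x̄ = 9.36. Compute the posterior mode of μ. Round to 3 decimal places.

n = 41, x̄ = 9.36.
For a Normal prior and Normal likelihood with known variance, the posterior is Normal; its mode equals its mean, the precision-weighted average.
Prior precision 1/σ₀² = 1/1 = 1; data precision n/σ² = 41/16 = 2.5625.
μ̂ = (1·12 + 2.5625·9.36) / (1 + 2.5625) = 35.985/3.5625 = 4798/475 ≈ 10.101.

μ̂_MAP = 10.101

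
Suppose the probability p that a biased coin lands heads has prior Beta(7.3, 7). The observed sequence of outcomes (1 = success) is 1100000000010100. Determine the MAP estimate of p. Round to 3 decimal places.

Prior: Beta(7.3, 7).
Data: 4 successes in 16 trials (from the sequence). The binomial likelihood contributes p^4(1−p)^12, so the posterior is Beta(7.3+4, 7+12) = Beta(11.3, 19).
For Beta(a, b) with a, b > 1 the mode is (a−1)/(a+b−2) = 10.3/28.3 ≈ 0.364.

p̂_MAP = 0.364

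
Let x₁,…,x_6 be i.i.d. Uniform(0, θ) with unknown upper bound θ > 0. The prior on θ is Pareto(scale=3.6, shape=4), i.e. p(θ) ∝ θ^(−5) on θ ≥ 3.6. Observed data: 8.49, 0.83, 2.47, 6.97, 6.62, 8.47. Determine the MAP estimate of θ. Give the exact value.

θ̂_MAP = 8.49

The Uniform(0, θ) likelihood is θ^(−n) for θ ≥ max(xᵢ), zero otherwise. Here max(xᵢ) = 8.49.
Posterior ∝ θ^(−5) · θ^(−6) = θ^(−11) on θ ≥ max(3.6, 8.49) = 8.49.
This density is strictly decreasing in θ, so the posterior mode lies at the lower boundary of the support.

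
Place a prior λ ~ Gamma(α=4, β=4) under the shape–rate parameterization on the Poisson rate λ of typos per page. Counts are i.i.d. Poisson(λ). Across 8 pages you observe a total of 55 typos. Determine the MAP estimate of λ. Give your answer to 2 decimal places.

Σxᵢ = 55, n = 8.
Posterior ∝ λ^3e^(−4λ) · λ^55e^(−8λ) = λ^58e^(−12λ), i.e. Gamma(shape=59, rate=12).
The mode of a Gamma(a, b) with a ≥ 1 (shape–rate) is (a−1)/b = 58/12 ≈ 4.83.

λ̂_MAP = 4.83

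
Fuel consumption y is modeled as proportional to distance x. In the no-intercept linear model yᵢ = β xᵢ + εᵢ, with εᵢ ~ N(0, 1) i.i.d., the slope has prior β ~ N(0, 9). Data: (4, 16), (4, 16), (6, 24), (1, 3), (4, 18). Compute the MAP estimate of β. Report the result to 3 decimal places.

log p(β | y) = −Σ(yᵢ − βxᵢ)²/(2·1) − β²/(2·9) + const.
Setting the derivative to zero: Σxᵢ(yᵢ − βxᵢ)/1 − β/9 = 0, so β = Σxᵢyᵢ / (Σxᵢ² + σ²/τ²).
Σxᵢyᵢ = 4·16 + 4·16 + 6·24 + 1·3 + 4·18 = 347; Σxᵢ² = 85; σ²/τ² = 1/9.
β̂_MAP = 347 / (85 + 1/9) = 347/(766/9) = 3123/766 ≈ 4.077.

β̂_MAP = 4.077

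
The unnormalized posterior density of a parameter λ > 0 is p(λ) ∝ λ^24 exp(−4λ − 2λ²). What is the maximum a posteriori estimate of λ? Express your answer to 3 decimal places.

λ̂_MAP = 2.000

ℓ'(λ) = 24/λ − 4 − 4λ. Setting this to zero and multiplying by λ: 4λ² + 4λ − 24 = 0.
λ = (−4 + √(4² + 4·4·24)) / (2·4) = (−4 + √400) / 8 = (−4 + 20)/8 = 2.
ℓ''(λ) = −24/λ² − 4 < 0, confirming a maximum.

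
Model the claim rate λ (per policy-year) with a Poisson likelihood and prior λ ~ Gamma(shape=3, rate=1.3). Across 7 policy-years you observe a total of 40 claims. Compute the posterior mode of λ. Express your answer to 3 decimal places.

λ̂_MAP = 5.060

Σxᵢ = 40, n = 7.
Posterior ∝ λ^2e^(−1.3λ) · λ^40e^(−7λ) = λ^42e^(−8.3λ), i.e. Gamma(shape=43, rate=8.3).
The mode of a Gamma(a, b) with a ≥ 1 (shape–rate) is (a−1)/b = 42/8.3 ≈ 5.060.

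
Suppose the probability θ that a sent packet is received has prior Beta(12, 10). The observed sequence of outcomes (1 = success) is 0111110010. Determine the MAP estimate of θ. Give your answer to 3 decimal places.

Prior: Beta(12, 10).
Data: 6 successes in 10 trials (from the sequence). The binomial likelihood contributes θ^6(1−θ)^4, so the posterior is Beta(12+6, 10+4) = Beta(18, 14).
For Beta(a, b) with a, b > 1 the mode is (a−1)/(a+b−2) = 17/30 ≈ 0.567.

θ̂_MAP = 0.567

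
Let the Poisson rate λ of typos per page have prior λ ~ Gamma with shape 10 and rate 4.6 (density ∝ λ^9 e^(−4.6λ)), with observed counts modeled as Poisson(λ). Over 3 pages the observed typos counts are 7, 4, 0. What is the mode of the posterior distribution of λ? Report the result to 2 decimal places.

λ̂_MAP = 2.63

Σxᵢ = 7+4+0 = 11, with n = 3.
Posterior ∝ λ^9e^(−4.6λ) · λ^11e^(−3λ) = λ^20e^(−7.6λ), i.e. Gamma(shape=21, rate=7.6).
The mode of a Gamma(a, b) with a ≥ 1 (shape–rate) is (a−1)/b = 20/7.6 ≈ 2.63.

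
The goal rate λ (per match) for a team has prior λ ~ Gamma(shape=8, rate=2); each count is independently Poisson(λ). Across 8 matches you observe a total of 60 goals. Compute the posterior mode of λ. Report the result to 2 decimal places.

Σxᵢ = 60, n = 8.
Posterior ∝ λ^7e^(−2λ) · λ^60e^(−8λ) = λ^67e^(−10λ), i.e. Gamma(shape=68, rate=10).
The mode of a Gamma(a, b) with a ≥ 1 (shape–rate) is (a−1)/b = 67/10 ≈ 6.70.

λ̂_MAP = 6.70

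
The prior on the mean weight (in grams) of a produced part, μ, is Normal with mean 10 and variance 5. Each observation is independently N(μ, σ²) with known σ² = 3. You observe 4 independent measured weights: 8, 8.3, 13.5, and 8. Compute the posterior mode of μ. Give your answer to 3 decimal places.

μ̂_MAP = 9.522

n = 4; x̄ = (8 + 8.3 + 13.5 + 8)/4 = 37.8/4 = 9.45.
For a Normal prior and Normal likelihood with known variance, the posterior is Normal; its mode equals its mean, the precision-weighted average.
Prior precision 1/σ₀² = 1/5 = 0.2; data precision n/σ² = 4/3.
μ̂ = (0.2·10 + (4/3)·9.45) / (0.2 + 4/3) = 14.6/(23/15) = 219/23 ≈ 9.522.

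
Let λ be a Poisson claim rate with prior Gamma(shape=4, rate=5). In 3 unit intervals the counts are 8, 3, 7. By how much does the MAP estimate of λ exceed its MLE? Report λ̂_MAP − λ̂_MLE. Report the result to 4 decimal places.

Σxᵢ = 18. Posterior is Gamma(22, 8); MAP = (22−1)/8 = 21/8 ≈ 2.62500.
MLE = x̄ = 18/3 ≈ 6.00000.
Difference = 21/8 − 18/3 = -27/8 ≈ -3.3750.

MAP − MLE = -3.3750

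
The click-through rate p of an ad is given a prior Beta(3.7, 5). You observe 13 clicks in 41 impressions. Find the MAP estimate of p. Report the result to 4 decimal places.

Prior: Beta(3.7, 5).
Data: 13 successes in 41 trials. The binomial likelihood contributes p^13(1−p)^28, so the posterior is Beta(3.7+13, 5+28) = Beta(16.7, 33).
For Beta(a, b) with a, b > 1 the mode is (a−1)/(a+b−2) = 15.7/47.7 ≈ 0.3291.

p̂_MAP = 0.3291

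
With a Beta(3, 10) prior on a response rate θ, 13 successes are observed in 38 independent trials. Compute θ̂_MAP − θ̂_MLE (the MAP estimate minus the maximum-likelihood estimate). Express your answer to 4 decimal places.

Posterior is Beta(16, 35); MAP = (16−1)/(51−2) = 15/49 ≈ 0.30612.
MLE ignores the prior: θ̂_MLE = k/n = 13/38 ≈ 0.34211.
Difference = 15/49 − 13/38 = -67/1862 ≈ -0.0360.

MAP − MLE = -0.0360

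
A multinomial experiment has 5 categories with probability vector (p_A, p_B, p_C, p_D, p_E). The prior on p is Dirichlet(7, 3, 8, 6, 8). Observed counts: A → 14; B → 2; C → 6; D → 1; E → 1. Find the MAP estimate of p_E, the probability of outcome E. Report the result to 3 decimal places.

MAP estimate of p_E = 0.157

The posterior is Dirichlet(αᵢ + nᵢ) = Dirichlet(21, 5, 14, 7, 9).
For a Dirichlet(a₁,…,a_K) with all aᵢ > 1, the mode has j-th component (aⱼ − 1)/(Σaᵢ − K).
Here Σaᵢ = 56 and K = 5, so p_E = (9 − 1)/(56 − 5) = 8/51 ≈ 0.157.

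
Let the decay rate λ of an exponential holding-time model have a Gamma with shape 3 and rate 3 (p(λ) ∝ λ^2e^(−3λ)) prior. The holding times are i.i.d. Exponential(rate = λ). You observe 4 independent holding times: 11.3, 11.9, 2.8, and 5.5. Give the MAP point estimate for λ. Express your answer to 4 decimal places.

λ̂_MAP = 0.1739

The Exponential(rate=λ) likelihood is ∝ λ^n e^(−λΣtᵢ). Here n = 4 and Σtᵢ = 11.3 + 11.9 + 2.8 + 5.5 = 31.5.
Posterior ∝ λ^2e^(−3λ) · λ^4e^(−31.5λ) = λ^6e^(−34.5λ), i.e. Gamma(7, 34.5).
Mode = (a−1)/b = 6/34.5 ≈ 0.1739.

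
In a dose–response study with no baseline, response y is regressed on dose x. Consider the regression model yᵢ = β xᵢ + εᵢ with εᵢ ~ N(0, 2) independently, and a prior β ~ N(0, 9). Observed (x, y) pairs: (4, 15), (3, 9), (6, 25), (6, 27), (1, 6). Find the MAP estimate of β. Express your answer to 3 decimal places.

log p(β | y) = −Σ(yᵢ − βxᵢ)²/(2·2) − β²/(2·9) + const.
Setting the derivative to zero: Σxᵢ(yᵢ − βxᵢ)/2 − β/9 = 0, so β = Σxᵢyᵢ / (Σxᵢ² + σ²/τ²).
Σxᵢyᵢ = 4·15 + 3·9 + 6·25 + 6·27 + 1·6 = 405; Σxᵢ² = 98; σ²/τ² = 2/9.
β̂_MAP = 405 / (98 + 2/9) = 405/(884/9) = 3645/884 ≈ 4.123.

β̂_MAP = 4.123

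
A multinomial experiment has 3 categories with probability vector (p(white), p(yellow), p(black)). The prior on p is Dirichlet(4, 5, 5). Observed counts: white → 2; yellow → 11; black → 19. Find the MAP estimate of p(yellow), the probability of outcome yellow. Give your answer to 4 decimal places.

The posterior is Dirichlet(αᵢ + nᵢ) = Dirichlet(6, 16, 24).
For a Dirichlet(a₁,…,a_K) with all aᵢ > 1, the mode has j-th component (aⱼ − 1)/(Σaᵢ − K).
Here Σaᵢ = 46 and K = 3, so p(yellow) = (16 − 1)/(46 − 3) = 15/43 ≈ 0.3488.

MAP estimate of p(yellow) = 0.3488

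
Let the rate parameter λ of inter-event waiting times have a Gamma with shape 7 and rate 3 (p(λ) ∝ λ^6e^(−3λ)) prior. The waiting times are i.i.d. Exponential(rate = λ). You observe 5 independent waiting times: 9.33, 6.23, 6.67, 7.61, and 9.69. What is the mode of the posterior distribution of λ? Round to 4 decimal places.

λ̂_MAP = 0.2586

The Exponential(rate=λ) likelihood is ∝ λ^n e^(−λΣtᵢ). Here n = 5 and Σtᵢ = 9.33 + 6.23 + 6.67 + 7.61 + 9.69 = 39.53.
Posterior ∝ λ^6e^(−3λ) · λ^5e^(−39.53λ) = λ^11e^(−42.53λ), i.e. Gamma(12, 42.53).
Mode = (a−1)/b = 11/42.53 ≈ 0.2586.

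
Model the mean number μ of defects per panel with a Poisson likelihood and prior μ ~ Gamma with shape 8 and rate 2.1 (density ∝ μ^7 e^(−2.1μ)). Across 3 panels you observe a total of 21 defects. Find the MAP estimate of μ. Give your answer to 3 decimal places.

Σxᵢ = 21, n = 3.
Posterior ∝ μ^7e^(−2.1μ) · μ^21e^(−3μ) = μ^28e^(−5.1μ), i.e. Gamma(shape=29, rate=5.1).
The mode of a Gamma(a, b) with a ≥ 1 (shape–rate) is (a−1)/b = 28/5.1 ≈ 5.490.

μ̂_MAP = 5.490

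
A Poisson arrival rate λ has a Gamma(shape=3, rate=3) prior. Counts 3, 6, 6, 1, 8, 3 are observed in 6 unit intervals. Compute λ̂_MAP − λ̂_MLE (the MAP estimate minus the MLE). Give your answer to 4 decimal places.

MAP − MLE = -1.2778

Σxᵢ = 27. Posterior is Gamma(30, 9); MAP = (30−1)/9 = 29/9 ≈ 3.22222.
MLE = x̄ = 27/6 ≈ 4.50000.
Difference = 29/9 − 27/6 = -23/18 ≈ -1.2778.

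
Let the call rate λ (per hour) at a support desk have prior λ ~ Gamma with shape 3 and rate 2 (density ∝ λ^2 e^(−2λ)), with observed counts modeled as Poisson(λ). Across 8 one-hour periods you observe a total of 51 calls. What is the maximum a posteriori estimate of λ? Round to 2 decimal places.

λ̂_MAP = 5.30

Σxᵢ = 51, n = 8.
Posterior ∝ λ^2e^(−2λ) · λ^51e^(−8λ) = λ^53e^(−10λ), i.e. Gamma(shape=54, rate=10).
The mode of a Gamma(a, b) with a ≥ 1 (shape–rate) is (a−1)/b = 53/10 ≈ 5.30.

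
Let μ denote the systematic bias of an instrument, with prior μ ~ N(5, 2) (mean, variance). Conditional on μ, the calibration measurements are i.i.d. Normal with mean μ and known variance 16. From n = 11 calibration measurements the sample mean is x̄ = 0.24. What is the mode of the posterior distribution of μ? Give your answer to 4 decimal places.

n = 11, x̄ = 0.24.
For a Normal prior and Normal likelihood with known variance, the posterior is Normal; its mode equals its mean, the precision-weighted average.
Prior precision 1/σ₀² = 1/2 = 0.5; data precision n/σ² = 11/16 = 0.6875.
μ̂ = (0.5·5 + 0.6875·0.24) / (0.5 + 0.6875) = 2.665/1.1875 = 1066/475 ≈ 2.2442.

μ̂_MAP = 2.2442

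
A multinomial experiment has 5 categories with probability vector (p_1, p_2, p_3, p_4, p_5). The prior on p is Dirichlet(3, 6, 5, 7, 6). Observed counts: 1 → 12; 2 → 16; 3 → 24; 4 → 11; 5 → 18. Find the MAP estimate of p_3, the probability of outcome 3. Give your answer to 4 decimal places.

The posterior is Dirichlet(αᵢ + nᵢ) = Dirichlet(15, 22, 29, 18, 24).
For a Dirichlet(a₁,…,a_K) with all aᵢ > 1, the mode has j-th component (aⱼ − 1)/(Σaᵢ − K).
Here Σaᵢ = 108 and K = 5, so p_3 = (29 − 1)/(108 − 5) = 28/103 ≈ 0.2718.

MAP estimate: 0.2718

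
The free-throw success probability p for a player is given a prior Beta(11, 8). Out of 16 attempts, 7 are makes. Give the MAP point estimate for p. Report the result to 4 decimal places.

p̂_MAP = 0.5152

Prior: Beta(11, 8).
Data: 7 successes in 16 trials. The binomial likelihood contributes p^7(1−p)^9, so the posterior is Beta(11+7, 8+9) = Beta(18, 17).
For Beta(a, b) with a, b > 1 the mode is (a−1)/(a+b−2) = 17/33 ≈ 0.5152.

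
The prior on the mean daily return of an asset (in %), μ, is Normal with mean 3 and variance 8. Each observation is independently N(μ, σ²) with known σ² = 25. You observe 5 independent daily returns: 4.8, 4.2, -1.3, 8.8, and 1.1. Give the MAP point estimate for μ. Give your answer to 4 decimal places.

μ̂_MAP = 3.3200

n = 5; x̄ = (4.8 + 4.2 + (-1.3) + 8.8 + 1.1)/5 = 17.6/5 = 3.52.
For a Normal prior and Normal likelihood with known variance, the posterior is Normal; its mode equals its mean, the precision-weighted average.
Prior precision 1/σ₀² = 1/8 = 0.125; data precision n/σ² = 5/25 = 0.2.
μ̂ = (0.125·3 + 0.2·3.52) / (0.125 + 0.2) = 1.079/0.325 = 3.3200.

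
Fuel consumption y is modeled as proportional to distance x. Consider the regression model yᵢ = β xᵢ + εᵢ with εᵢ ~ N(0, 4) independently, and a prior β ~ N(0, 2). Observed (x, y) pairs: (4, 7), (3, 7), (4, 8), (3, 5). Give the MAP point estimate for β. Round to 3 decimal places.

log p(β | y) = −Σ(yᵢ − βxᵢ)²/(2·4) − β²/(2·2) + const.
Setting the derivative to zero: Σxᵢ(yᵢ − βxᵢ)/4 − β/2 = 0, so β = Σxᵢyᵢ / (Σxᵢ² + σ²/τ²).
Σxᵢyᵢ = 4·7 + 3·7 + 4·8 + 3·5 = 96; Σxᵢ² = 50; σ²/τ² = 2.
β̂_MAP = 96 / (50 + 2) = 96/52 ≈ 1.846.

β̂_MAP = 1.846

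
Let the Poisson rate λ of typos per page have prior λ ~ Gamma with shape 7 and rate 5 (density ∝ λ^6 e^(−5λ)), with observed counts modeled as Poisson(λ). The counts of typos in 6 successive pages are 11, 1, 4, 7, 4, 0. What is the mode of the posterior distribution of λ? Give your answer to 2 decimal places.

λ̂_MAP = 3.00

Σxᵢ = 11+1+4+7+4+0 = 27, with n = 6.
Posterior ∝ λ^6e^(−5λ) · λ^27e^(−6λ) = λ^33e^(−11λ), i.e. Gamma(shape=34, rate=11).
The mode of a Gamma(a, b) with a ≥ 1 (shape–rate) is (a−1)/b = 33/11 ≈ 3.00.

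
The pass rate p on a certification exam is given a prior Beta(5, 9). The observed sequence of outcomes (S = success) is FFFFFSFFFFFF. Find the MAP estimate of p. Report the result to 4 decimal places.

Prior: Beta(5, 9).
Data: 1 success in 12 trials (from the sequence). The binomial likelihood contributes p(1−p)^11, so the posterior is Beta(5+1, 9+11) = Beta(6, 20).
For Beta(a, b) with a, b > 1 the mode is (a−1)/(a+b−2) = 5/24 ≈ 0.2083.

p̂_MAP = 0.2083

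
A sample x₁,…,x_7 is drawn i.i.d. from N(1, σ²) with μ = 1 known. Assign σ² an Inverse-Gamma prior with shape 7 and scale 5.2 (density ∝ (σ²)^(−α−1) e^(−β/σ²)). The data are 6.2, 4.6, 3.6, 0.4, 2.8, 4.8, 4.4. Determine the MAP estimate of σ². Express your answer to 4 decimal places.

Sum of squared deviations about the known mean: SS = (6.2−1)² + (4.6−1)² + (3.6−1)² + (0.4−1)² + (2.8−1)² + (4.8−1)² + (4.4−1)² = 76.36.
The Normal likelihood contributes (σ²)^(−n/2) exp(−SS/(2σ²)), so the posterior is Inverse-Gamma(α + n/2, β + SS/2) = Inverse-Gamma(10.5, 43.38).
The mode of Inverse-Gamma(a, b) is b/(a+1) = 43.38/11.5 ≈ 3.7722.

σ̂²_MAP = 3.7722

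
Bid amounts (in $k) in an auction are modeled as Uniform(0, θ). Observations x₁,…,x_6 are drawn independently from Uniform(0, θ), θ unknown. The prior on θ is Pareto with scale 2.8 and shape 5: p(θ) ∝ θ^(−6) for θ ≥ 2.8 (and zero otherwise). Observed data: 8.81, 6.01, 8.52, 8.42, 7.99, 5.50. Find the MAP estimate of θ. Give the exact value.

θ̂_MAP = 8.81

The Uniform(0, θ) likelihood is θ^(−n) for θ ≥ max(xᵢ), zero otherwise. Here max(xᵢ) = 8.81.
Posterior ∝ θ^(−6) · θ^(−6) = θ^(−12) on θ ≥ max(2.8, 8.81) = 8.81.
This density is strictly decreasing in θ, so the posterior mode lies at the lower boundary of the support.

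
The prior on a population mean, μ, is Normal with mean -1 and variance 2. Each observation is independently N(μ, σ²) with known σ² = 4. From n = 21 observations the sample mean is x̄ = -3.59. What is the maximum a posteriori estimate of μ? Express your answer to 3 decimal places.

n = 21, x̄ = -3.59.
For a Normal prior and Normal likelihood with known variance, the posterior is Normal; its mode equals its mean, the precision-weighted average.
Prior precision 1/σ₀² = 1/2 = 0.5; data precision n/σ² = 21/4 = 5.25.
μ̂ = (0.5·(-1) + 5.25·(-3.59)) / (0.5 + 5.25) = (-19.3475)/5.75 = -7739/2300 ≈ -3.365.

μ̂_MAP = -3.365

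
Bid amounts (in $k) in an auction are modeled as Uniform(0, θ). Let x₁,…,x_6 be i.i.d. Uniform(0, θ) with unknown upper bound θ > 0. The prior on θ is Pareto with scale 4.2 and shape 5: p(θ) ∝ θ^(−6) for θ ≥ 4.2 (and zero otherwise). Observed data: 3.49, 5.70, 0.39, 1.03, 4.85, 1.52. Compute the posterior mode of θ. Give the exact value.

The Uniform(0, θ) likelihood is θ^(−n) for θ ≥ max(xᵢ), zero otherwise. Here max(xᵢ) = 5.70.
Posterior ∝ θ^(−6) · θ^(−6) = θ^(−12) on θ ≥ max(4.2, 5.70) = 5.70.
This density is strictly decreasing in θ, so the posterior mode lies at the lower boundary of the support.

θ̂_MAP = 5.70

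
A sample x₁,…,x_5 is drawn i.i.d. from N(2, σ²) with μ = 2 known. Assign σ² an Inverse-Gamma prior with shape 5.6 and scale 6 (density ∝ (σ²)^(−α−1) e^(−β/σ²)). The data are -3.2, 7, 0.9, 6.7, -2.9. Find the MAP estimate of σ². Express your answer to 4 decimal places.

σ̂²_MAP = 6.1181

Sum of squared deviations about the known mean: SS = (-3.2−2)² + (7−2)² + (0.9−2)² + (6.7−2)² + (-2.9−2)² = 99.35.
The Normal likelihood contributes (σ²)^(−n/2) exp(−SS/(2σ²)), so the posterior is Inverse-Gamma(α + n/2, β + SS/2) = Inverse-Gamma(8.1, 55.675).
The mode of Inverse-Gamma(a, b) is b/(a+1) = 55.675/9.1 ≈ 6.1181.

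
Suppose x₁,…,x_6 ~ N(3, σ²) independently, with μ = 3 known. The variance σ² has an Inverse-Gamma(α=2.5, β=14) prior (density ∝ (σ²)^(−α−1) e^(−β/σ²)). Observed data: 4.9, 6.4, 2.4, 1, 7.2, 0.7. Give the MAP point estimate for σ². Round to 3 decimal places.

σ̂²_MAP = 5.420

Sum of squared deviations about the known mean: SS = (4.9−3)² + (6.4−3)² + (2.4−3)² + (1−3)² + (7.2−3)² + (0.7−3)² = 42.46.
The Normal likelihood contributes (σ²)^(−n/2) exp(−SS/(2σ²)), so the posterior is Inverse-Gamma(α + n/2, β + SS/2) = Inverse-Gamma(5.5, 35.23).
The mode of Inverse-Gamma(a, b) is b/(a+1) = 35.23/6.5 ≈ 5.420.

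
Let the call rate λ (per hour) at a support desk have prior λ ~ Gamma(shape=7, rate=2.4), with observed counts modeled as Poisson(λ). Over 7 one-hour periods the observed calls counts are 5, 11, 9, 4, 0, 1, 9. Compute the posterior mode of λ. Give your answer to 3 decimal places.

Σxᵢ = 5+11+9+4+0+1+9 = 39, with n = 7.
Posterior ∝ λ^6e^(−2.4λ) · λ^39e^(−7λ) = λ^45e^(−9.4λ), i.e. Gamma(shape=46, rate=9.4).
The mode of a Gamma(a, b) with a ≥ 1 (shape–rate) is (a−1)/b = 45/9.4 ≈ 4.787.

λ̂_MAP = 4.787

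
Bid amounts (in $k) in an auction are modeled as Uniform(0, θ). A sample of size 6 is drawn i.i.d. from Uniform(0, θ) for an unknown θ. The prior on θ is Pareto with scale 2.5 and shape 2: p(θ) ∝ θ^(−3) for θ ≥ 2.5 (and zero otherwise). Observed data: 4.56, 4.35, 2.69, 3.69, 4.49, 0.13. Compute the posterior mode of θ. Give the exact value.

The Uniform(0, θ) likelihood is θ^(−n) for θ ≥ max(xᵢ), zero otherwise. Here max(xᵢ) = 4.56.
Posterior ∝ θ^(−3) · θ^(−6) = θ^(−9) on θ ≥ max(2.5, 4.56) = 4.56.
This density is strictly decreasing in θ, so the posterior mode lies at the lower boundary of the support.

θ̂_MAP = 4.56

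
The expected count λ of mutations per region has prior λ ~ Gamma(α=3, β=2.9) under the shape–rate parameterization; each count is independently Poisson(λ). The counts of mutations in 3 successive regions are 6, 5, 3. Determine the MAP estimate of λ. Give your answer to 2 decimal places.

Σxᵢ = 6+5+3 = 14, with n = 3.
Posterior ∝ λ^2e^(−2.9λ) · λ^14e^(−3λ) = λ^16e^(−5.9λ), i.e. Gamma(shape=17, rate=5.9).
The mode of a Gamma(a, b) with a ≥ 1 (shape–rate) is (a−1)/b = 16/5.9 ≈ 2.71.

λ̂_MAP = 2.71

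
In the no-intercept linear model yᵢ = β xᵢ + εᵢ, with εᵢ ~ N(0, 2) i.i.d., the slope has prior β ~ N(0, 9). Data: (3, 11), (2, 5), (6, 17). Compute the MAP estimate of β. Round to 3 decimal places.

β̂_MAP = 2.946

log p(β | y) = −Σ(yᵢ − βxᵢ)²/(2·2) − β²/(2·9) + const.
Setting the derivative to zero: Σxᵢ(yᵢ − βxᵢ)/2 − β/9 = 0, so β = Σxᵢyᵢ / (Σxᵢ² + σ²/τ²).
Σxᵢyᵢ = 3·11 + 2·5 + 6·17 = 145; Σxᵢ² = 49; σ²/τ² = 2/9.
β̂_MAP = 145 / (49 + 2/9) = 145/(443/9) = 1305/443 ≈ 2.946.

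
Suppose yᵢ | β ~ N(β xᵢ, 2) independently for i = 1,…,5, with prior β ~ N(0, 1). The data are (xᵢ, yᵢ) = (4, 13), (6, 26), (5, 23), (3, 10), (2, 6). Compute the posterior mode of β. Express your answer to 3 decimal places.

log p(β | y) = −Σ(yᵢ − βxᵢ)²/(2·2) − β²/(2·1) + const.
Setting the derivative to zero: Σxᵢ(yᵢ − βxᵢ)/2 − β/1 = 0, so β = Σxᵢyᵢ / (Σxᵢ² + σ²/τ²).
Σxᵢyᵢ = 4·13 + 6·26 + 5·23 + 3·10 + 2·6 = 365; Σxᵢ² = 90; σ²/τ² = 2.
β̂_MAP = 365 / (90 + 2) = 365/92 ≈ 3.967.

β̂_MAP = 3.967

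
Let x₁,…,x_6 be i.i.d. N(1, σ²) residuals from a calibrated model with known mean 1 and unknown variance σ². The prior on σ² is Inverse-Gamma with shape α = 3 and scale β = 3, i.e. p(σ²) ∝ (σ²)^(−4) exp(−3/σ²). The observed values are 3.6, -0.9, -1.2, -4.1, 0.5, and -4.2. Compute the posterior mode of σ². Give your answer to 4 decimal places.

σ̂²_MAP = 5.3221

Sum of squared deviations about the known mean: SS = (3.6−1)² + (-0.9−1)² + (-1.2−1)² + (-4.1−1)² + (0.5−1)² + (-4.2−1)² = 68.51.
The Normal likelihood contributes (σ²)^(−n/2) exp(−SS/(2σ²)), so the posterior is Inverse-Gamma(α + n/2, β + SS/2) = Inverse-Gamma(6, 37.255).
The mode of Inverse-Gamma(a, b) is b/(a+1) = 37.255/7 ≈ 5.3221.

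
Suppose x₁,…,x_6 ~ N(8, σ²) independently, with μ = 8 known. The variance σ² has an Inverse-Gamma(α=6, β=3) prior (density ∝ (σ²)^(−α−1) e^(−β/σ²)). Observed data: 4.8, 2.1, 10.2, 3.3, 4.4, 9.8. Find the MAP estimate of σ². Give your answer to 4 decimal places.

Sum of squared deviations about the known mean: SS = (4.8−8)² + (2.1−8)² + (10.2−8)² + (3.3−8)² + (4.4−8)² + (9.8−8)² = 88.18.
The Normal likelihood contributes (σ²)^(−n/2) exp(−SS/(2σ²)), so the posterior is Inverse-Gamma(α + n/2, β + SS/2) = Inverse-Gamma(9, 47.09).
The mode of Inverse-Gamma(a, b) is b/(a+1) = 47.09/10 ≈ 4.7090.

σ̂²_MAP = 4.7090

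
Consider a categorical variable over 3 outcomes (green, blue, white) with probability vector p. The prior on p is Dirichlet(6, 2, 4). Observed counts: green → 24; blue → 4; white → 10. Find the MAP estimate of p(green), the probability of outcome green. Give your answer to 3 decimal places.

The posterior is Dirichlet(αᵢ + nᵢ) = Dirichlet(30, 6, 14).
For a Dirichlet(a₁,…,a_K) with all aᵢ > 1, the mode has j-th component (aⱼ − 1)/(Σaᵢ − K).
Here Σaᵢ = 50 and K = 3, so p(green) = (30 − 1)/(50 − 3) = 29/47 ≈ 0.617.

MAP estimate of p(green) = 0.617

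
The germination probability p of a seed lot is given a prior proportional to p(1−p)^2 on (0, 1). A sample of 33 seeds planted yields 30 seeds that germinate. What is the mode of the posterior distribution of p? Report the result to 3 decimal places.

The prior density ∝ p(1−p)^2 is the kernel of Beta(2, 3).
Data: 30 successes in 33 trials. The binomial likelihood contributes p^30(1−p)^3, so the posterior is Beta(2+30, 3+3) = Beta(32, 6).
For Beta(a, b) with a, b > 1 the mode is (a−1)/(a+b−2) = 31/36 ≈ 0.861.

p̂_MAP = 0.861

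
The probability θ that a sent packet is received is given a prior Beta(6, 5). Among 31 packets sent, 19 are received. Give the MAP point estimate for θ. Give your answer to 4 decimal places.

θ̂_MAP = 0.6000

Prior: Beta(6, 5).
Data: 19 successes in 31 trials. The binomial likelihood contributes θ^19(1−θ)^12, so the posterior is Beta(6+19, 5+12) = Beta(25, 17).
For Beta(a, b) with a, b > 1 the mode is (a−1)/(a+b−2) = 24/40 ≈ 0.6000.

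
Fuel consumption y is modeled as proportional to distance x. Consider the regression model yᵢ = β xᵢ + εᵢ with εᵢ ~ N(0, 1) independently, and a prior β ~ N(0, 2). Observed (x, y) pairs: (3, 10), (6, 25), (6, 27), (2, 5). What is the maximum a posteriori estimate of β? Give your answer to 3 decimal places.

log p(β | y) = −Σ(yᵢ − βxᵢ)²/(2·1) − β²/(2·2) + const.
Setting the derivative to zero: Σxᵢ(yᵢ − βxᵢ)/1 − β/2 = 0, so β = Σxᵢyᵢ / (Σxᵢ² + σ²/τ²).
Σxᵢyᵢ = 3·10 + 6·25 + 6·27 + 2·5 = 352; Σxᵢ² = 85; σ²/τ² = 0.5.
β̂_MAP = 352 / (85 + 0.5) = 352/85.5 ≈ 4.117.

β̂_MAP = 4.117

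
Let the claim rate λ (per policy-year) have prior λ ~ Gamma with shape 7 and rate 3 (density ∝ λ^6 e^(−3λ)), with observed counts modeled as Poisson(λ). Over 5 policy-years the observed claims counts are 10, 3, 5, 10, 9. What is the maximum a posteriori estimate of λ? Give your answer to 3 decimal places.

λ̂_MAP = 5.375

Σxᵢ = 10+3+5+10+9 = 37, with n = 5.
Posterior ∝ λ^6e^(−3λ) · λ^37e^(−5λ) = λ^43e^(−8λ), i.e. Gamma(shape=44, rate=8).
The mode of a Gamma(a, b) with a ≥ 1 (shape–rate) is (a−1)/b = 43/8 ≈ 5.375.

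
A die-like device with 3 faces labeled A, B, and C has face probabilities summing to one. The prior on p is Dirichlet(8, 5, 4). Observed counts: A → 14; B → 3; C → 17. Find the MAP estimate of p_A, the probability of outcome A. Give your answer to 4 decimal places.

The posterior is Dirichlet(αᵢ + nᵢ) = Dirichlet(22, 8, 21).
For a Dirichlet(a₁,…,a_K) with all aᵢ > 1, the mode has j-th component (aⱼ − 1)/(Σaᵢ − K).
Here Σaᵢ = 51 and K = 3, so p_A = (22 − 1)/(51 − 3) = 21/48 ≈ 0.4375.

MAP estimate of p_A = 0.4375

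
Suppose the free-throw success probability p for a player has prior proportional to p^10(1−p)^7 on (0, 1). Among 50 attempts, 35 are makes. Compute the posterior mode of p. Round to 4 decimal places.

p̂_MAP = 0.6716

The prior density ∝ p^10(1−p)^7 is the kernel of Beta(11, 8).
Data: 35 successes in 50 trials. The binomial likelihood contributes p^35(1−p)^15, so the posterior is Beta(11+35, 8+15) = Beta(46, 23).
For Beta(a, b) with a, b > 1 the mode is (a−1)/(a+b−2) = 45/67 ≈ 0.6716.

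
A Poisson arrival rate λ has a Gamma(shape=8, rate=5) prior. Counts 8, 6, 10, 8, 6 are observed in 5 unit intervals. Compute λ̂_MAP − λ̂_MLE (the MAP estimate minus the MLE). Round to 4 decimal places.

Σxᵢ = 38. Posterior is Gamma(46, 10); MAP = (46−1)/10 = 45/10 ≈ 4.50000.
MLE = x̄ = 38/5 ≈ 7.60000.
Difference = 45/10 − 38/5 = -31/10 ≈ -3.1000.

MAP − MLE = -3.1000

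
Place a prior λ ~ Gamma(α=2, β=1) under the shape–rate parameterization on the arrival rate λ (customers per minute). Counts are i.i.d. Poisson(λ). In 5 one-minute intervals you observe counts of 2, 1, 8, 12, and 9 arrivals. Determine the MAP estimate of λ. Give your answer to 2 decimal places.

Σxᵢ = 2+1+8+12+9 = 32, with n = 5.
Posterior ∝ λe^(−1λ) · λ^32e^(−5λ) = λ^33e^(−6λ), i.e. Gamma(shape=34, rate=6).
The mode of a Gamma(a, b) with a ≥ 1 (shape–rate) is (a−1)/b = 33/6 ≈ 5.50.

λ̂_MAP = 5.50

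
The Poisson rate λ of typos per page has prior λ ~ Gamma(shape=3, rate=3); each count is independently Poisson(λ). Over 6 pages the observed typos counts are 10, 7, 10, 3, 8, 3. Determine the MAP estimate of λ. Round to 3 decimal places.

Σxᵢ = 10+7+10+3+8+3 = 41, with n = 6.
Posterior ∝ λ^2e^(−3λ) · λ^41e^(−6λ) = λ^43e^(−9λ), i.e. Gamma(shape=44, rate=9).
The mode of a Gamma(a, b) with a ≥ 1 (shape–rate) is (a−1)/b = 43/9 ≈ 4.778.

λ̂_MAP = 4.778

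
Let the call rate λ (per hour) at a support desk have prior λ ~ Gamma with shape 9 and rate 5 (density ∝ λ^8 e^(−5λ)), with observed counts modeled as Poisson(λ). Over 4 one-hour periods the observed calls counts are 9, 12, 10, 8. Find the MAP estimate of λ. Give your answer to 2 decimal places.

λ̂_MAP = 5.22

Σxᵢ = 9+12+10+8 = 39, with n = 4.
Posterior ∝ λ^8e^(−5λ) · λ^39e^(−4λ) = λ^47e^(−9λ), i.e. Gamma(shape=48, rate=9).
The mode of a Gamma(a, b) with a ≥ 1 (shape–rate) is (a−1)/b = 47/9 ≈ 5.22.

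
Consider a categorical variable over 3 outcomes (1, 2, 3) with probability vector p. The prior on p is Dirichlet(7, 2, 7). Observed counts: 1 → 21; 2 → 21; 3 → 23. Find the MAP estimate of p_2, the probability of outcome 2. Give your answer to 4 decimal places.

The posterior is Dirichlet(αᵢ + nᵢ) = Dirichlet(28, 23, 30).
For a Dirichlet(a₁,…,a_K) with all aᵢ > 1, the mode has j-th component (aⱼ − 1)/(Σaᵢ − K).
Here Σaᵢ = 81 and K = 3, so p_2 = (23 − 1)/(81 − 3) = 22/78 ≈ 0.2821.

MAP estimate: 0.2821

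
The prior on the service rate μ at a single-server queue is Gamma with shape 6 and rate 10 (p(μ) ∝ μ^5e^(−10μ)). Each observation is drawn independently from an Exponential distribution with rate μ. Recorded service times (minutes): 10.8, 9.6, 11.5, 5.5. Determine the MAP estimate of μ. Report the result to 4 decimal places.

μ̂_MAP = 0.1899

The Exponential(rate=μ) likelihood is ∝ μ^n e^(−μΣtᵢ). Here n = 4 and Σtᵢ = 10.8 + 9.6 + 11.5 + 5.5 = 37.4.
Posterior ∝ μ^5e^(−10μ) · μ^4e^(−37.4μ) = μ^9e^(−47.4μ), i.e. Gamma(10, 47.4).
Mode = (a−1)/b = 9/47.4 ≈ 0.1899.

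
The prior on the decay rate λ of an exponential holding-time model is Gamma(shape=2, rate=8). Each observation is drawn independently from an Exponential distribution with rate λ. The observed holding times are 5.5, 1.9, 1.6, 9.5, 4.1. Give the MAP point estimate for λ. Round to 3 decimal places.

λ̂_MAP = 0.196

The Exponential(rate=λ) likelihood is ∝ λ^n e^(−λΣtᵢ). Here n = 5 and Σtᵢ = 5.5 + 1.9 + 1.6 + 9.5 + 4.1 = 22.6.
Posterior ∝ λe^(−8λ) · λ^5e^(−22.6λ) = λ^6e^(−30.6λ), i.e. Gamma(7, 30.6).
Mode = (a−1)/b = 6/30.6 ≈ 0.196.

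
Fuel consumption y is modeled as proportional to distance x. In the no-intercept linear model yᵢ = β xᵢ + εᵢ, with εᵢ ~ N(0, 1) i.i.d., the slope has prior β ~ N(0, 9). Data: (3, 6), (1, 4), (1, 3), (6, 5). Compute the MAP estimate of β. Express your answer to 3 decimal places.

log p(β | y) = −Σ(yᵢ − βxᵢ)²/(2·1) − β²/(2·9) + const.
Setting the derivative to zero: Σxᵢ(yᵢ − βxᵢ)/1 − β/9 = 0, so β = Σxᵢyᵢ / (Σxᵢ² + σ²/τ²).
Σxᵢyᵢ = 3·6 + 1·4 + 1·3 + 6·5 = 55; Σxᵢ² = 47; σ²/τ² = 1/9.
β̂_MAP = 55 / (47 + 1/9) = 55/(424/9) = 495/424 ≈ 1.167.

β̂_MAP = 1.167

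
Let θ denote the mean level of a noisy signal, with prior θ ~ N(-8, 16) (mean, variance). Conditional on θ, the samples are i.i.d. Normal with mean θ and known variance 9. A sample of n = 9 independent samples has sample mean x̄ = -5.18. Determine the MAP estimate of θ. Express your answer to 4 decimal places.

n = 9, x̄ = -5.18.
For a Normal prior and Normal likelihood with known variance, the posterior is Normal; its mode equals its mean, the precision-weighted average.
Prior precision 1/σ₀² = 1/16 = 0.0625; data precision n/σ² = 9/9 = 1.
θ̂ = (0.0625·(-8) + 1·(-5.18)) / (0.0625 + 1) = (-5.68)/1.0625 = -2272/425 ≈ -5.3459.

θ̂_MAP = -5.3459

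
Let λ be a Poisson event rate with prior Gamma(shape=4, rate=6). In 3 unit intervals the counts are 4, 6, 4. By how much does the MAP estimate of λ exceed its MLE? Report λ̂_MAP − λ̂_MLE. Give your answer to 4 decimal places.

MAP − MLE = -2.7778

Σxᵢ = 14. Posterior is Gamma(18, 9); MAP = (18−1)/9 = 17/9 ≈ 1.88889.
MLE = x̄ = 14/3 ≈ 4.66667.
Difference = 17/9 − 14/3 = -25/9 ≈ -2.7778.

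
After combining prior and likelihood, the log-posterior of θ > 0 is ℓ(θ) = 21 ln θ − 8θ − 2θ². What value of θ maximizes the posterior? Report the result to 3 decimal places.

ℓ'(θ) = 21/θ − 8 − 4θ. Setting this to zero and multiplying by θ: 4θ² + 8θ − 21 = 0.
θ = (−8 + √(8² + 4·4·21)) / (2·4) = (−8 + √400) / 8 = (−8 + 20)/8 = 3/2.
ℓ''(θ) = −21/θ² − 4 < 0, confirming a maximum.

θ̂_MAP = 1.500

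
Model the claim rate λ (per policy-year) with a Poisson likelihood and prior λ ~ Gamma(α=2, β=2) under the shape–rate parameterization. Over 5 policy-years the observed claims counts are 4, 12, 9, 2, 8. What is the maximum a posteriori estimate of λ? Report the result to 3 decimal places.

Σxᵢ = 4+12+9+2+8 = 35, with n = 5.
Posterior ∝ λe^(−2λ) · λ^35e^(−5λ) = λ^36e^(−7λ), i.e. Gamma(shape=37, rate=7).
The mode of a Gamma(a, b) with a ≥ 1 (shape–rate) is (a−1)/b = 36/7 ≈ 5.143.

λ̂_MAP = 5.143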